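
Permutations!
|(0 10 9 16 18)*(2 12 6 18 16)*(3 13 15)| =|(0 10 9 2 12 6 18)(3 13 15)| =21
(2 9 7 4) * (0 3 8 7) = (0 3 8 7 4 2 9) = [3, 1, 9, 8, 2, 5, 6, 4, 7, 0]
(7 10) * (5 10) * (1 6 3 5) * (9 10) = [0, 6, 2, 5, 4, 9, 3, 1, 8, 10, 7] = (1 6 3 5 9 10 7)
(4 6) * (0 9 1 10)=[9, 10, 2, 3, 6, 5, 4, 7, 8, 1, 0]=(0 9 1 10)(4 6)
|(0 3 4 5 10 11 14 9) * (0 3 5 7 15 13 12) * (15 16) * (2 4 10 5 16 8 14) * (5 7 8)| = 40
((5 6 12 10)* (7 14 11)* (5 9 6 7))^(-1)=(5 11 14 7)(6 9 10 12)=((5 7 14 11)(6 12 10 9))^(-1)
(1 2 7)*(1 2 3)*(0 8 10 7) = [8, 3, 0, 1, 4, 5, 6, 2, 10, 9, 7] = (0 8 10 7 2)(1 3)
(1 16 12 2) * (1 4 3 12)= (1 16)(2 4 3 12)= [0, 16, 4, 12, 3, 5, 6, 7, 8, 9, 10, 11, 2, 13, 14, 15, 1]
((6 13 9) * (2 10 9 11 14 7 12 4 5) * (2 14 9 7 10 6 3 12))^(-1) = ((2 6 13 11 9 3 12 4 5 14 10 7))^(-1) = (2 7 10 14 5 4 12 3 9 11 13 6)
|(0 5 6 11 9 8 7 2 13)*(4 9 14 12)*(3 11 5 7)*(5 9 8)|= 12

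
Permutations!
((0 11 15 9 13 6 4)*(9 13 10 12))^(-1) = (0 4 6 13 15 11)(9 12 10) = ((0 11 15 13 6 4)(9 10 12))^(-1)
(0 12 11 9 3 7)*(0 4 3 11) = (0 12)(3 7 4)(9 11) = [12, 1, 2, 7, 3, 5, 6, 4, 8, 11, 10, 9, 0]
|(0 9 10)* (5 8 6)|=3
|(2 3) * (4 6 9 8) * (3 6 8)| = 4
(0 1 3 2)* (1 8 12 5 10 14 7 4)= (0 8 12 5 10 14 7 4 1 3 2)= [8, 3, 0, 2, 1, 10, 6, 4, 12, 9, 14, 11, 5, 13, 7]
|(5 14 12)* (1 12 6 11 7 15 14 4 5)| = 10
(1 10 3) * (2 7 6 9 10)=(1 2 7 6 9 10 3)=[0, 2, 7, 1, 4, 5, 9, 6, 8, 10, 3]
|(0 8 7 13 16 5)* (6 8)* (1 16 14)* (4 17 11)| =|(0 6 8 7 13 14 1 16 5)(4 17 11)| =9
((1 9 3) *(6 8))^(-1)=(1 3 9)(6 8)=((1 9 3)(6 8))^(-1)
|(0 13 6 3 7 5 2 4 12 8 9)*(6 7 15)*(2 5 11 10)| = 30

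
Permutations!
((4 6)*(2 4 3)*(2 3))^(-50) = (2 4 6)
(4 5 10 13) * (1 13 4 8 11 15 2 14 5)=(1 13 8 11 15 2 14 5 10 4)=[0, 13, 14, 3, 1, 10, 6, 7, 11, 9, 4, 15, 12, 8, 5, 2]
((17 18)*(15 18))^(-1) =(15 17 18) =((15 18 17))^(-1)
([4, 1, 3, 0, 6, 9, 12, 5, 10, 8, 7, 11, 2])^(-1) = (0 3 2 12 6 4)(5 7 10 8 9)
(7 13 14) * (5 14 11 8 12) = (5 14 7 13 11 8 12) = [0, 1, 2, 3, 4, 14, 6, 13, 12, 9, 10, 8, 5, 11, 7]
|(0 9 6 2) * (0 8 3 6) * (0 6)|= |(0 9 6 2 8 3)|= 6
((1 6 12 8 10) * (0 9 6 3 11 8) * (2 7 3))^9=(0 9 6 12)(1 7 11 10 2 3 8)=((0 9 6 12)(1 2 7 3 11 8 10))^9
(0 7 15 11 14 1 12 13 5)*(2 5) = (0 7 15 11 14 1 12 13 2 5) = [7, 12, 5, 3, 4, 0, 6, 15, 8, 9, 10, 14, 13, 2, 1, 11]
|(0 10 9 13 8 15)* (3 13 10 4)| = |(0 4 3 13 8 15)(9 10)| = 6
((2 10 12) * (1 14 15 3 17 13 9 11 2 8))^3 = (1 3 9 10)(2 8 15 13)(11 12 14 17)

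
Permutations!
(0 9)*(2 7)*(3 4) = (0 9)(2 7)(3 4) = [9, 1, 7, 4, 3, 5, 6, 2, 8, 0]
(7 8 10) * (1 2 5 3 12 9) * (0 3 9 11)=(0 3 12 11)(1 2 5 9)(7 8 10)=[3, 2, 5, 12, 4, 9, 6, 8, 10, 1, 7, 0, 11]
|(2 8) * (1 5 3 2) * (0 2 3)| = 5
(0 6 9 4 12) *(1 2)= [6, 2, 1, 3, 12, 5, 9, 7, 8, 4, 10, 11, 0]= (0 6 9 4 12)(1 2)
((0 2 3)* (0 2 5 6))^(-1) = ((0 5 6)(2 3))^(-1) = (0 6 5)(2 3)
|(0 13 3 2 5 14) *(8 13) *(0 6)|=|(0 8 13 3 2 5 14 6)|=8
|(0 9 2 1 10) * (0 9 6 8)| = 12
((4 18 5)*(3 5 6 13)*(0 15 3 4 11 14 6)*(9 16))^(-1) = (0 18 4 13 6 14 11 5 3 15)(9 16)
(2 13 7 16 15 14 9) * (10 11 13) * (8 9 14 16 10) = [0, 1, 8, 3, 4, 5, 6, 10, 9, 2, 11, 13, 12, 7, 14, 16, 15] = (2 8 9)(7 10 11 13)(15 16)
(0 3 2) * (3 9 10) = (0 9 10 3 2) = [9, 1, 0, 2, 4, 5, 6, 7, 8, 10, 3]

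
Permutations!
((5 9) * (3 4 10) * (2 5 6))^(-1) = ((2 5 9 6)(3 4 10))^(-1) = (2 6 9 5)(3 10 4)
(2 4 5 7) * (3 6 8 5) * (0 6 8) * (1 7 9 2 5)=[6, 7, 4, 8, 3, 9, 0, 5, 1, 2]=(0 6)(1 7 5 9 2 4 3 8)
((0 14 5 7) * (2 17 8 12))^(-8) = (17)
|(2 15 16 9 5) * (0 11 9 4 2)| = 4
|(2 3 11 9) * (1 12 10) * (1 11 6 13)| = |(1 12 10 11 9 2 3 6 13)| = 9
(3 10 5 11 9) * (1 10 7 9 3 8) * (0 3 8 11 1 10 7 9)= [3, 7, 2, 9, 4, 1, 6, 0, 10, 11, 5, 8]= (0 3 9 11 8 10 5 1 7)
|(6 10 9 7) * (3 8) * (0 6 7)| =4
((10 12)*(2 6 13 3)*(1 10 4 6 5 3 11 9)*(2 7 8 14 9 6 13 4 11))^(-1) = (1 9 14 8 7 3 5 2 13 4 6 11 12 10)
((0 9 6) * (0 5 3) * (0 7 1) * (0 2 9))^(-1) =(1 7 3 5 6 9 2)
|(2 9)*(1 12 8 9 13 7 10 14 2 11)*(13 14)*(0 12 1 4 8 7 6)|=12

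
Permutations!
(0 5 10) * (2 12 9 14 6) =(0 5 10)(2 12 9 14 6) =[5, 1, 12, 3, 4, 10, 2, 7, 8, 14, 0, 11, 9, 13, 6]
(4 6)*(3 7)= [0, 1, 2, 7, 6, 5, 4, 3]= (3 7)(4 6)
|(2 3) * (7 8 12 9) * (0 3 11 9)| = |(0 3 2 11 9 7 8 12)| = 8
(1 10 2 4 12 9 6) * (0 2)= (0 2 4 12 9 6 1 10)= [2, 10, 4, 3, 12, 5, 1, 7, 8, 6, 0, 11, 9]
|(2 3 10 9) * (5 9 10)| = 4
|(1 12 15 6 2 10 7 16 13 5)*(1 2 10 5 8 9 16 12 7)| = |(1 7 12 15 6 10)(2 5)(8 9 16 13)| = 12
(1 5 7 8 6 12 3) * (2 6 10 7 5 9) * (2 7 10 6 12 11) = (1 9 7 8 6 11 2 12 3) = [0, 9, 12, 1, 4, 5, 11, 8, 6, 7, 10, 2, 3]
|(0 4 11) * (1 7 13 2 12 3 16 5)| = 24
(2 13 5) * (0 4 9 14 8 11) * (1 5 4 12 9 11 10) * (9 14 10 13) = (0 12 14 8 13 4 11)(1 5 2 9 10) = [12, 5, 9, 3, 11, 2, 6, 7, 13, 10, 1, 0, 14, 4, 8]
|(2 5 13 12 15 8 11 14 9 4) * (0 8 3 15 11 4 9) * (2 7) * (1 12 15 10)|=14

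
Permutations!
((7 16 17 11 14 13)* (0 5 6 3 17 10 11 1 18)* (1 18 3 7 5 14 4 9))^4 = ((0 14 13 5 6 7 16 10 11 4 9 1 3 17 18))^4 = (0 6 11 3 14 7 4 17 13 16 9 18 5 10 1)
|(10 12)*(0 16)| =2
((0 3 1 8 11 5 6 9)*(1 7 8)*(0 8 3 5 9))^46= ((0 5 6)(3 7)(8 11 9))^46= (0 5 6)(8 11 9)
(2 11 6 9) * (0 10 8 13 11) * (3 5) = (0 10 8 13 11 6 9 2)(3 5) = [10, 1, 0, 5, 4, 3, 9, 7, 13, 2, 8, 6, 12, 11]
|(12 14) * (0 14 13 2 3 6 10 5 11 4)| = |(0 14 12 13 2 3 6 10 5 11 4)| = 11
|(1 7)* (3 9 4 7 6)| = 6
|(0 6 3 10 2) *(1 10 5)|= 7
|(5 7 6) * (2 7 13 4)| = |(2 7 6 5 13 4)| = 6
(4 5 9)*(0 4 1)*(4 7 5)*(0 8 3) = [7, 8, 2, 0, 4, 9, 6, 5, 3, 1] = (0 7 5 9 1 8 3)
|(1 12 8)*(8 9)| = 4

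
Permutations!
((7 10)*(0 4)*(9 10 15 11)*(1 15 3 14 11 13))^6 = ((0 4)(1 15 13)(3 14 11 9 10 7))^6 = (15)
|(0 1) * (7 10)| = |(0 1)(7 10)| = 2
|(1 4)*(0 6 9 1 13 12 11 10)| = 9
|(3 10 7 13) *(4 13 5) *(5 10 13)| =|(3 13)(4 5)(7 10)| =2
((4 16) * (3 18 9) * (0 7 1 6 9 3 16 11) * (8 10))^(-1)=(0 11 4 16 9 6 1 7)(3 18)(8 10)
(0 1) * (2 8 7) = (0 1)(2 8 7) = [1, 0, 8, 3, 4, 5, 6, 2, 7]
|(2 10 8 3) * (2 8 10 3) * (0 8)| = 4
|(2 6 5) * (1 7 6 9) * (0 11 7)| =|(0 11 7 6 5 2 9 1)| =8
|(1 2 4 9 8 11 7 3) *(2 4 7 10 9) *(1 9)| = |(1 4 2 7 3 9 8 11 10)| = 9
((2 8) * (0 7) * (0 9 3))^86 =(0 9)(3 7)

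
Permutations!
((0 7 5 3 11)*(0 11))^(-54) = ((11)(0 7 5 3))^(-54) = (11)(0 5)(3 7)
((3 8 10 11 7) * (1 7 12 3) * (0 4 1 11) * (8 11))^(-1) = (0 10 8 7 1 4)(3 12 11)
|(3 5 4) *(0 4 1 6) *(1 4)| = |(0 1 6)(3 5 4)| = 3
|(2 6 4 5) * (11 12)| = 4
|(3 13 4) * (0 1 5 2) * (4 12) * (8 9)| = |(0 1 5 2)(3 13 12 4)(8 9)| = 4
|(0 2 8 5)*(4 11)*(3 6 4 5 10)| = 9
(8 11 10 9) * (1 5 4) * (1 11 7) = (1 5 4 11 10 9 8 7) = [0, 5, 2, 3, 11, 4, 6, 1, 7, 8, 9, 10]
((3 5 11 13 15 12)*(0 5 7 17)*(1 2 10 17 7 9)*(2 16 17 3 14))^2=(0 11 15 14 10 9 16)(1 17 5 13 12 2 3)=((0 5 11 13 15 12 14 2 10 3 9 1 16 17))^2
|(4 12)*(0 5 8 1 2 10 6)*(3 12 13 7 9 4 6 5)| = |(0 3 12 6)(1 2 10 5 8)(4 13 7 9)| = 20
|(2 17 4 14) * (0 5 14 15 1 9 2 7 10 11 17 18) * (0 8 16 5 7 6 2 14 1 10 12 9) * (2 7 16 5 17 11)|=|(0 16 17 4 15 10 2 18 8 5 1)(6 7 12 9 14)|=55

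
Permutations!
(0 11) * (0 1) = (0 11 1) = [11, 0, 2, 3, 4, 5, 6, 7, 8, 9, 10, 1]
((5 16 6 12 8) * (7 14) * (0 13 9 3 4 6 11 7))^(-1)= (0 14 7 11 16 5 8 12 6 4 3 9 13)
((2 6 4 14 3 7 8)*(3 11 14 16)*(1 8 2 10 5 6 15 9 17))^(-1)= (1 17 9 15 2 7 3 16 4 6 5 10 8)(11 14)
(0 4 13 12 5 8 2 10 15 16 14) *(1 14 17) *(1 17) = (17)(0 4 13 12 5 8 2 10 15 16 1 14) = [4, 14, 10, 3, 13, 8, 6, 7, 2, 9, 15, 11, 5, 12, 0, 16, 1, 17]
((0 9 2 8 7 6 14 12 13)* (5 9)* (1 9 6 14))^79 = (0 6 9 8 14 13 5 1 2 7 12) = ((0 5 6 1 9 2 8 7 14 12 13))^79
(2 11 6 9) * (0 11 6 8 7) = [11, 1, 6, 3, 4, 5, 9, 0, 7, 2, 10, 8] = (0 11 8 7)(2 6 9)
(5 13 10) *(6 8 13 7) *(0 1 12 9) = (0 1 12 9)(5 7 6 8 13 10) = [1, 12, 2, 3, 4, 7, 8, 6, 13, 0, 5, 11, 9, 10]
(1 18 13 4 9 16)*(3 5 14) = (1 18 13 4 9 16)(3 5 14) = [0, 18, 2, 5, 9, 14, 6, 7, 8, 16, 10, 11, 12, 4, 3, 15, 1, 17, 13]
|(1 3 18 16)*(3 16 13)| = |(1 16)(3 18 13)| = 6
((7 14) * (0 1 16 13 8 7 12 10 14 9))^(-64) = ((0 1 16 13 8 7 9)(10 14 12))^(-64) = (0 9 7 8 13 16 1)(10 12 14)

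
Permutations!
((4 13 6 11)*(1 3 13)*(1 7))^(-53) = (1 6 7 13 4 3 11)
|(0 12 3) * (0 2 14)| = 5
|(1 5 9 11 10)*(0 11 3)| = 7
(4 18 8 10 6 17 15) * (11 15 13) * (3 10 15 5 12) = (3 10 6 17 13 11 5 12)(4 18 8 15) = [0, 1, 2, 10, 18, 12, 17, 7, 15, 9, 6, 5, 3, 11, 14, 4, 16, 13, 8]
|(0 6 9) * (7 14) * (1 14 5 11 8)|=|(0 6 9)(1 14 7 5 11 8)|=6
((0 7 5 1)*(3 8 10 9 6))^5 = ((0 7 5 1)(3 8 10 9 6))^5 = (10)(0 7 5 1)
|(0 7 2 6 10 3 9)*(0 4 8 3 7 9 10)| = 9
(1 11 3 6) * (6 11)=(1 6)(3 11)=[0, 6, 2, 11, 4, 5, 1, 7, 8, 9, 10, 3]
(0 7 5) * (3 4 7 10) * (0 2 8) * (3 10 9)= (10)(0 9 3 4 7 5 2 8)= [9, 1, 8, 4, 7, 2, 6, 5, 0, 3, 10]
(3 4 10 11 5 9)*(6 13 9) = [0, 1, 2, 4, 10, 6, 13, 7, 8, 3, 11, 5, 12, 9] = (3 4 10 11 5 6 13 9)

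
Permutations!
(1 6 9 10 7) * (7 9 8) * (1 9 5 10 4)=[0, 6, 2, 3, 1, 10, 8, 9, 7, 4, 5]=(1 6 8 7 9 4)(5 10)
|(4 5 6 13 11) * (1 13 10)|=7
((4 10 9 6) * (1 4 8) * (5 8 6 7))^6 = ((1 4 10 9 7 5 8))^6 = (1 8 5 7 9 10 4)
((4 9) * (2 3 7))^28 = (9)(2 3 7)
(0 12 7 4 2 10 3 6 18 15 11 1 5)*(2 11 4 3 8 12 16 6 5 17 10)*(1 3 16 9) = [9, 17, 2, 5, 11, 0, 18, 16, 12, 1, 8, 3, 7, 13, 14, 4, 6, 10, 15] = (0 9 1 17 10 8 12 7 16 6 18 15 4 11 3 5)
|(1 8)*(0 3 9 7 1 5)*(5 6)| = 8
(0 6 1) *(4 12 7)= (0 6 1)(4 12 7)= [6, 0, 2, 3, 12, 5, 1, 4, 8, 9, 10, 11, 7]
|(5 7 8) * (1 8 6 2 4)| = |(1 8 5 7 6 2 4)| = 7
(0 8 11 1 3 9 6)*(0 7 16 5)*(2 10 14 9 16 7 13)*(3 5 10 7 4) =(0 8 11 1 5)(2 7 4 3 16 10 14 9 6 13) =[8, 5, 7, 16, 3, 0, 13, 4, 11, 6, 14, 1, 12, 2, 9, 15, 10]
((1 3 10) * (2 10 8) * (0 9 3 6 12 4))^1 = ((0 9 3 8 2 10 1 6 12 4))^1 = (0 9 3 8 2 10 1 6 12 4)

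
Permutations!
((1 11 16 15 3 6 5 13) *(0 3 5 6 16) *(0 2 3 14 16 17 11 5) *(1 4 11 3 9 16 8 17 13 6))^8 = (0 2 3)(1 6 5)(4 8 16)(9 13 14)(11 17 15)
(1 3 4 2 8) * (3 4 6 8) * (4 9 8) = (1 9 8)(2 3 6 4) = [0, 9, 3, 6, 2, 5, 4, 7, 1, 8]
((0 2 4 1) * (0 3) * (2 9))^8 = (0 2 1)(3 9 4)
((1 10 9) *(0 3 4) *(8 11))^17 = ((0 3 4)(1 10 9)(8 11))^17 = (0 4 3)(1 9 10)(8 11)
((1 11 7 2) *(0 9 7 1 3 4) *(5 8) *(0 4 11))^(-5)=((0 9 7 2 3 11 1)(5 8))^(-5)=(0 7 3 1 9 2 11)(5 8)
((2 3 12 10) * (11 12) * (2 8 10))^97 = (2 3 11 12)(8 10)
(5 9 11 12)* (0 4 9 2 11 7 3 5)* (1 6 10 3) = (0 4 9 7 1 6 10 3 5 2 11 12) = [4, 6, 11, 5, 9, 2, 10, 1, 8, 7, 3, 12, 0]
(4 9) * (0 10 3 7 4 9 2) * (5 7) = (0 10 3 5 7 4 2) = [10, 1, 0, 5, 2, 7, 6, 4, 8, 9, 3]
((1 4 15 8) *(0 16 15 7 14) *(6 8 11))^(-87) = (0 11 1 14 15 8 7 16 6 4)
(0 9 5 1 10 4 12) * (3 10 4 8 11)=(0 9 5 1 4 12)(3 10 8 11)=[9, 4, 2, 10, 12, 1, 6, 7, 11, 5, 8, 3, 0]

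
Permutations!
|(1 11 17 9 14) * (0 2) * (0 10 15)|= 20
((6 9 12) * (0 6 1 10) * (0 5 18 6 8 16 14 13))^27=(0 16 13 8 14)(1 12 9 6 18 5 10)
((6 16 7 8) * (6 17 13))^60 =((6 16 7 8 17 13))^60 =(17)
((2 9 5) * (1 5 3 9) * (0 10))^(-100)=(10)(1 2 5)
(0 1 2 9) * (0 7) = (0 1 2 9 7) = [1, 2, 9, 3, 4, 5, 6, 0, 8, 7]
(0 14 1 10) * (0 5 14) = [0, 10, 2, 3, 4, 14, 6, 7, 8, 9, 5, 11, 12, 13, 1] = (1 10 5 14)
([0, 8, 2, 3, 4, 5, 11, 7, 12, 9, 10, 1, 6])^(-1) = (1 11 6 12 8)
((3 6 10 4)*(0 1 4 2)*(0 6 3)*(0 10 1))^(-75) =(10)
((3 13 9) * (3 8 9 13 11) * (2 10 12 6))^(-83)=((13)(2 10 12 6)(3 11)(8 9))^(-83)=(13)(2 10 12 6)(3 11)(8 9)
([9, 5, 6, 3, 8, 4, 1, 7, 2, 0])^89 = (0 9)(1 6 2 8 4 5)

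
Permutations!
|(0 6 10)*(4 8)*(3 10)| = |(0 6 3 10)(4 8)| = 4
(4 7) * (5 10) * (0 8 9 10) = (0 8 9 10 5)(4 7) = [8, 1, 2, 3, 7, 0, 6, 4, 9, 10, 5]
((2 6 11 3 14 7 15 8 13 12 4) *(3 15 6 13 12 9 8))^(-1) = (2 4 12 8 9 13)(3 15 11 6 7 14)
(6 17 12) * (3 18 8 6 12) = [0, 1, 2, 18, 4, 5, 17, 7, 6, 9, 10, 11, 12, 13, 14, 15, 16, 3, 8] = (3 18 8 6 17)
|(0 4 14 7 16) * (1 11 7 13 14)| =6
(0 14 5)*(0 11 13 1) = [14, 0, 2, 3, 4, 11, 6, 7, 8, 9, 10, 13, 12, 1, 5] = (0 14 5 11 13 1)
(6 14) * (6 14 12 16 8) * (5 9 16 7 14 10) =[0, 1, 2, 3, 4, 9, 12, 14, 6, 16, 5, 11, 7, 13, 10, 15, 8] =(5 9 16 8 6 12 7 14 10)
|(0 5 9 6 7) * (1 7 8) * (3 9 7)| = 15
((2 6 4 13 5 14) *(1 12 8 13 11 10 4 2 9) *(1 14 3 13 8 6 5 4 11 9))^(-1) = (1 14 9 4 13 3 5 2 6 12)(10 11)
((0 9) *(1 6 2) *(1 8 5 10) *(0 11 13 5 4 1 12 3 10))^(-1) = (0 5 13 11 9)(1 4 8 2 6)(3 12 10)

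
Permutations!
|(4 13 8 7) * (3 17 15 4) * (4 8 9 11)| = |(3 17 15 8 7)(4 13 9 11)| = 20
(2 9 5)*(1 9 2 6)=(1 9 5 6)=[0, 9, 2, 3, 4, 6, 1, 7, 8, 5]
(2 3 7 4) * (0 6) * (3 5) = [6, 1, 5, 7, 2, 3, 0, 4] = (0 6)(2 5 3 7 4)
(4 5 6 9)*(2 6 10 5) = (2 6 9 4)(5 10) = [0, 1, 6, 3, 2, 10, 9, 7, 8, 4, 5]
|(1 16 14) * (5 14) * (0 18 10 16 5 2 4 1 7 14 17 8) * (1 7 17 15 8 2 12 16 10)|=|(0 18 1 5 15 8)(2 4 7 14 17)(12 16)|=30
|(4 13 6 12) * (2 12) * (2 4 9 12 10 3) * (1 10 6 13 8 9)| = 9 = |(13)(1 10 3 2 6 4 8 9 12)|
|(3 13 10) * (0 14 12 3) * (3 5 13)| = 6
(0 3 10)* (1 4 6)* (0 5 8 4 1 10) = (0 3)(4 6 10 5 8) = [3, 1, 2, 0, 6, 8, 10, 7, 4, 9, 5]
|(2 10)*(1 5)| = |(1 5)(2 10)| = 2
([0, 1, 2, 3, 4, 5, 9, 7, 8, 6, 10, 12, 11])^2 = (12)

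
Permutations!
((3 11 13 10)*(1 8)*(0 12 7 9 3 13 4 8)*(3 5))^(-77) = ((0 12 7 9 5 3 11 4 8 1)(10 13))^(-77) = (0 9 11 1 7 3 8 12 5 4)(10 13)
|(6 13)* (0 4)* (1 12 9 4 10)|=6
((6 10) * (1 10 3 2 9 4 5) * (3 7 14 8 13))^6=(1 13)(2 6)(3 10)(4 14)(5 8)(7 9)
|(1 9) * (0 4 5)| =6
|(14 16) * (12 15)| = |(12 15)(14 16)| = 2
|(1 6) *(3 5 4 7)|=|(1 6)(3 5 4 7)|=4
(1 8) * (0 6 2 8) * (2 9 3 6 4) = (0 4 2 8 1)(3 6 9) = [4, 0, 8, 6, 2, 5, 9, 7, 1, 3]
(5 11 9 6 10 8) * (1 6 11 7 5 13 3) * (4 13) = (1 6 10 8 4 13 3)(5 7)(9 11) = [0, 6, 2, 1, 13, 7, 10, 5, 4, 11, 8, 9, 12, 3]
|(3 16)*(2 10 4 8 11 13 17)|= 14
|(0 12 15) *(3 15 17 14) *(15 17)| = |(0 12 15)(3 17 14)| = 3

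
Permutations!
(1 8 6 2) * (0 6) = (0 6 2 1 8) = [6, 8, 1, 3, 4, 5, 2, 7, 0]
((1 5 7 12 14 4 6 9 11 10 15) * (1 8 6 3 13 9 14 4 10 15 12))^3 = ((1 5 7)(3 13 9 11 15 8 6 14 10 12 4))^3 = (3 11 6 12 13 15 14 4 9 8 10)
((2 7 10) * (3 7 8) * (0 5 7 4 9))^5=((0 5 7 10 2 8 3 4 9))^5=(0 8 5 3 7 4 10 9 2)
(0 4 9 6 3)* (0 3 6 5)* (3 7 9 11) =[4, 1, 2, 7, 11, 0, 6, 9, 8, 5, 10, 3] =(0 4 11 3 7 9 5)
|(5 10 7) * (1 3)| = |(1 3)(5 10 7)| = 6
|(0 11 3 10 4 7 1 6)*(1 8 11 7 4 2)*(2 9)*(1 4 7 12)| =|(0 12 1 6)(2 4 7 8 11 3 10 9)| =8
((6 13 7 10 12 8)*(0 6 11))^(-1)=(0 11 8 12 10 7 13 6)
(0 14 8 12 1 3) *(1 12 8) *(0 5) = (0 14 1 3 5) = [14, 3, 2, 5, 4, 0, 6, 7, 8, 9, 10, 11, 12, 13, 1]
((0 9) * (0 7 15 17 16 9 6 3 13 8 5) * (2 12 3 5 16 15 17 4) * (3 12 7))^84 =(2 4 15 17 7)(3 9 16 8 13)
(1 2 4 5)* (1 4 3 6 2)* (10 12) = (2 3 6)(4 5)(10 12) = [0, 1, 3, 6, 5, 4, 2, 7, 8, 9, 12, 11, 10]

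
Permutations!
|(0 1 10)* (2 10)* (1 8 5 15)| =7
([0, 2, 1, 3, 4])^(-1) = [0, 2, 1, 3, 4]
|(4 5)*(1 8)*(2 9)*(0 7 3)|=6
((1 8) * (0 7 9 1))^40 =(9)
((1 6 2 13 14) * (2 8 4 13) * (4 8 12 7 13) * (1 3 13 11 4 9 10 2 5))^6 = (14)(1 9 12 2 11)(4 6 10 7 5)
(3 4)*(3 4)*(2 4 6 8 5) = (2 4 6 8 5) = [0, 1, 4, 3, 6, 2, 8, 7, 5]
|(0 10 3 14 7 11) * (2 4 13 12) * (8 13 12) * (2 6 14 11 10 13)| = |(0 13 8 2 4 12 6 14 7 10 3 11)| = 12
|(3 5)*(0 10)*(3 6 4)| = 4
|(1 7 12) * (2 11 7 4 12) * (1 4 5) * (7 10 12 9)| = 14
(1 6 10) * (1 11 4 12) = (1 6 10 11 4 12) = [0, 6, 2, 3, 12, 5, 10, 7, 8, 9, 11, 4, 1]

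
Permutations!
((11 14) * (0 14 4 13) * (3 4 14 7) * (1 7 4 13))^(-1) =(0 13 3 7 1 4)(11 14)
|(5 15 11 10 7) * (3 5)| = 6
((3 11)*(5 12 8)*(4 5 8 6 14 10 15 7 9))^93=((3 11)(4 5 12 6 14 10 15 7 9))^93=(3 11)(4 6 15)(5 14 7)(9 12 10)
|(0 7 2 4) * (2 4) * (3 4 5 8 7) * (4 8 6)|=|(0 3 8 7 5 6 4)|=7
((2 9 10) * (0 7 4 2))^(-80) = ((0 7 4 2 9 10))^(-80) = (0 9 4)(2 7 10)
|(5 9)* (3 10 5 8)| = |(3 10 5 9 8)| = 5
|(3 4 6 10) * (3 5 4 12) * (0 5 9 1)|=|(0 5 4 6 10 9 1)(3 12)|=14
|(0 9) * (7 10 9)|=4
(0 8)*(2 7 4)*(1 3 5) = [8, 3, 7, 5, 2, 1, 6, 4, 0] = (0 8)(1 3 5)(2 7 4)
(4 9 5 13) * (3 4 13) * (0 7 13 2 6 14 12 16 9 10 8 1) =(0 7 13 2 6 14 12 16 9 5 3 4 10 8 1) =[7, 0, 6, 4, 10, 3, 14, 13, 1, 5, 8, 11, 16, 2, 12, 15, 9]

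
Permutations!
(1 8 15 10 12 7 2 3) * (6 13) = (1 8 15 10 12 7 2 3)(6 13) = [0, 8, 3, 1, 4, 5, 13, 2, 15, 9, 12, 11, 7, 6, 14, 10]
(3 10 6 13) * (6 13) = [0, 1, 2, 10, 4, 5, 6, 7, 8, 9, 13, 11, 12, 3] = (3 10 13)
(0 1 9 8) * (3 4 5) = (0 1 9 8)(3 4 5) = [1, 9, 2, 4, 5, 3, 6, 7, 0, 8]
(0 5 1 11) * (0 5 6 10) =[6, 11, 2, 3, 4, 1, 10, 7, 8, 9, 0, 5] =(0 6 10)(1 11 5)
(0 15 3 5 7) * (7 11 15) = [7, 1, 2, 5, 4, 11, 6, 0, 8, 9, 10, 15, 12, 13, 14, 3] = (0 7)(3 5 11 15)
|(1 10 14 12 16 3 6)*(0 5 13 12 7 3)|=|(0 5 13 12 16)(1 10 14 7 3 6)|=30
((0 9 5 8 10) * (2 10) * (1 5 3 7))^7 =(0 2 5 7 9 10 8 1 3)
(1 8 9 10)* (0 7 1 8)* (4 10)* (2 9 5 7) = (0 2 9 4 10 8 5 7 1) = [2, 0, 9, 3, 10, 7, 6, 1, 5, 4, 8]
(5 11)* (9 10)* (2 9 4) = [0, 1, 9, 3, 2, 11, 6, 7, 8, 10, 4, 5] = (2 9 10 4)(5 11)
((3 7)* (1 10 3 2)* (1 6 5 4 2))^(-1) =(1 7 3 10)(2 4 5 6)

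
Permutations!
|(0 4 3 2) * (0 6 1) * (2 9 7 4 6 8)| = 12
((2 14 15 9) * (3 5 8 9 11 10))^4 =(2 10 9 11 8 15 5 14 3)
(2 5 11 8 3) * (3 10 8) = (2 5 11 3)(8 10) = [0, 1, 5, 2, 4, 11, 6, 7, 10, 9, 8, 3]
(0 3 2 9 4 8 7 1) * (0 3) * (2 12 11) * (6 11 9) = (1 3 12 9 4 8 7)(2 6 11) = [0, 3, 6, 12, 8, 5, 11, 1, 7, 4, 10, 2, 9]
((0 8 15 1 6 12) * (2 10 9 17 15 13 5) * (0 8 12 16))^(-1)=(0 16 6 1 15 17 9 10 2 5 13 8 12)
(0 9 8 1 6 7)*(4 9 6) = (0 6 7)(1 4 9 8) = [6, 4, 2, 3, 9, 5, 7, 0, 1, 8]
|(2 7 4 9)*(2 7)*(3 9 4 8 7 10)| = 6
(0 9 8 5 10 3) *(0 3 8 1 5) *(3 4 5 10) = [9, 10, 2, 4, 5, 3, 6, 7, 0, 1, 8] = (0 9 1 10 8)(3 4 5)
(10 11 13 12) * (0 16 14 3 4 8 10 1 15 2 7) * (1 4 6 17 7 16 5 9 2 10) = (0 5 9 2 16 14 3 6 17 7)(1 15 10 11 13 12 4 8) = [5, 15, 16, 6, 8, 9, 17, 0, 1, 2, 11, 13, 4, 12, 3, 10, 14, 7]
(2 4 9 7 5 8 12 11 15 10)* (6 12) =(2 4 9 7 5 8 6 12 11 15 10) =[0, 1, 4, 3, 9, 8, 12, 5, 6, 7, 2, 15, 11, 13, 14, 10]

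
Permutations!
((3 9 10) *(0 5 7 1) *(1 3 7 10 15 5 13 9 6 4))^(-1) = ((0 13 9 15 5 10 7 3 6 4 1))^(-1) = (0 1 4 6 3 7 10 5 15 9 13)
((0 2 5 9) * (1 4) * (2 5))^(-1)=((0 5 9)(1 4))^(-1)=(0 9 5)(1 4)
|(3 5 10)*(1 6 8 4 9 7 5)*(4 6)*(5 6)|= 9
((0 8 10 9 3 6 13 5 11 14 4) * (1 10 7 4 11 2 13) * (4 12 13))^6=(14)(0 2 13 7)(1 10 9 3 6)(4 5 12 8)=((0 8 7 12 13 5 2 4)(1 10 9 3 6)(11 14))^6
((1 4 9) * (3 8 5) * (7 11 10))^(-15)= ((1 4 9)(3 8 5)(7 11 10))^(-15)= (11)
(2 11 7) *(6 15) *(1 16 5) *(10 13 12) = (1 16 5)(2 11 7)(6 15)(10 13 12) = [0, 16, 11, 3, 4, 1, 15, 2, 8, 9, 13, 7, 10, 12, 14, 6, 5]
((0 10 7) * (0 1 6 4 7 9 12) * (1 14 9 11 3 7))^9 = ((0 10 11 3 7 14 9 12)(1 6 4))^9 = (0 10 11 3 7 14 9 12)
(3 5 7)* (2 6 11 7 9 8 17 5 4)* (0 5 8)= (0 5 9)(2 6 11 7 3 4)(8 17)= [5, 1, 6, 4, 2, 9, 11, 3, 17, 0, 10, 7, 12, 13, 14, 15, 16, 8]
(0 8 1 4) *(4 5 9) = (0 8 1 5 9 4) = [8, 5, 2, 3, 0, 9, 6, 7, 1, 4]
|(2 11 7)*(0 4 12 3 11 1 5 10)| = |(0 4 12 3 11 7 2 1 5 10)| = 10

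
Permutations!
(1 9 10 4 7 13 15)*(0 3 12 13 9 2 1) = (0 3 12 13 15)(1 2)(4 7 9 10) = [3, 2, 1, 12, 7, 5, 6, 9, 8, 10, 4, 11, 13, 15, 14, 0]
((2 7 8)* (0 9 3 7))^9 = (0 7)(2 3)(8 9)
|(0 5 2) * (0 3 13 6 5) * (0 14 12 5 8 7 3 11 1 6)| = 12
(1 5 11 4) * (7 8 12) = (1 5 11 4)(7 8 12) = [0, 5, 2, 3, 1, 11, 6, 8, 12, 9, 10, 4, 7]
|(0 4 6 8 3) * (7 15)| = 10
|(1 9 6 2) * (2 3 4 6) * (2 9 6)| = |(9)(1 6 3 4 2)| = 5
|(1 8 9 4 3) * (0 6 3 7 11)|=9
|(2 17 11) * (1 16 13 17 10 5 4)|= |(1 16 13 17 11 2 10 5 4)|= 9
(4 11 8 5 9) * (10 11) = (4 10 11 8 5 9) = [0, 1, 2, 3, 10, 9, 6, 7, 5, 4, 11, 8]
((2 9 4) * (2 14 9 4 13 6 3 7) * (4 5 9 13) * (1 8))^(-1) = ((1 8)(2 5 9 4 14 13 6 3 7))^(-1) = (1 8)(2 7 3 6 13 14 4 9 5)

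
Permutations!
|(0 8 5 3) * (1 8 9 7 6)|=8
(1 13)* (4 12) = (1 13)(4 12) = [0, 13, 2, 3, 12, 5, 6, 7, 8, 9, 10, 11, 4, 1]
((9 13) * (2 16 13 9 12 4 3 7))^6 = (2 7 3 4 12 13 16)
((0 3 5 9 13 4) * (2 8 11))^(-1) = ((0 3 5 9 13 4)(2 8 11))^(-1) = (0 4 13 9 5 3)(2 11 8)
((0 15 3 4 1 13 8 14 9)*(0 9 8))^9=(0 4)(1 15)(3 13)(8 14)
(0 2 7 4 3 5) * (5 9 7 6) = (0 2 6 5)(3 9 7 4) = [2, 1, 6, 9, 3, 0, 5, 4, 8, 7]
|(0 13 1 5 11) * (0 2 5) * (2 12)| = 12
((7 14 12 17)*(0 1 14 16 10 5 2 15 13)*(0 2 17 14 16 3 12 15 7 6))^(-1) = ((0 1 16 10 5 17 6)(2 7 3 12 14 15 13))^(-1) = (0 6 17 5 10 16 1)(2 13 15 14 12 3 7)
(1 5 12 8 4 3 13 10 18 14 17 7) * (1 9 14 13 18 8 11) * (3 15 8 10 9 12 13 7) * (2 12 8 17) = (1 5 13 9 14 2 12 11)(3 18 7 8 4 15 17) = [0, 5, 12, 18, 15, 13, 6, 8, 4, 14, 10, 1, 11, 9, 2, 17, 16, 3, 7]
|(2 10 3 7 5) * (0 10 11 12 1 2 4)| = 12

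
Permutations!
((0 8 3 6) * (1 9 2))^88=(1 9 2)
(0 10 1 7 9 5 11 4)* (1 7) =(0 10 7 9 5 11 4) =[10, 1, 2, 3, 0, 11, 6, 9, 8, 5, 7, 4]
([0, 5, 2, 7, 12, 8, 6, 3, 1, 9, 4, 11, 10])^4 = [0, 5, 2, 3, 12, 8, 6, 7, 1, 9, 4, 11, 10]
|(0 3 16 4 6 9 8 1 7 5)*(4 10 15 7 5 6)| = 11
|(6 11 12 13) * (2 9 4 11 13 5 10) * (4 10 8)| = 30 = |(2 9 10)(4 11 12 5 8)(6 13)|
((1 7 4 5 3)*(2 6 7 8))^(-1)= (1 3 5 4 7 6 2 8)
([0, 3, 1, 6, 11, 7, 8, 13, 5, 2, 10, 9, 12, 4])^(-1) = (1 2 9 11 4 13 7 5 8 6 3)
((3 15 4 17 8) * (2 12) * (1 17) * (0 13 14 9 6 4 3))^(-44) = (0 13 14 9 6 4 1 17 8)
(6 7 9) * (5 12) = [0, 1, 2, 3, 4, 12, 7, 9, 8, 6, 10, 11, 5] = (5 12)(6 7 9)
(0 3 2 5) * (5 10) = (0 3 2 10 5) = [3, 1, 10, 2, 4, 0, 6, 7, 8, 9, 5]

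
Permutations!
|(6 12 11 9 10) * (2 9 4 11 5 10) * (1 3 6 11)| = 8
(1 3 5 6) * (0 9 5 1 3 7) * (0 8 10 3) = (0 9 5 6)(1 7 8 10 3) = [9, 7, 2, 1, 4, 6, 0, 8, 10, 5, 3]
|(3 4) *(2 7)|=|(2 7)(3 4)|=2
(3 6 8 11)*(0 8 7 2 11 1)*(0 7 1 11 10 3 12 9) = [8, 7, 10, 6, 4, 5, 1, 2, 11, 0, 3, 12, 9] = (0 8 11 12 9)(1 7 2 10 3 6)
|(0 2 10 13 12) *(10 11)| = |(0 2 11 10 13 12)| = 6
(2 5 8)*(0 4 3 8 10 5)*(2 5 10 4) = (10)(0 2)(3 8 5 4) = [2, 1, 0, 8, 3, 4, 6, 7, 5, 9, 10]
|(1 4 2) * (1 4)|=|(2 4)|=2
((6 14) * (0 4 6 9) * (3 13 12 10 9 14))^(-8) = (14)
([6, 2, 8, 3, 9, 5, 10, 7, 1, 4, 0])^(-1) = (0 10 6)(1 8 2)(4 9)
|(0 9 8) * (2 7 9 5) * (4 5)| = 7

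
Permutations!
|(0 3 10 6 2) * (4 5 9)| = 15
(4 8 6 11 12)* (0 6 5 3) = (0 6 11 12 4 8 5 3) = [6, 1, 2, 0, 8, 3, 11, 7, 5, 9, 10, 12, 4]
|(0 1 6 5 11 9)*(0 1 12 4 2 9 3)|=|(0 12 4 2 9 1 6 5 11 3)|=10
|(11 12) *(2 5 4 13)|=|(2 5 4 13)(11 12)|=4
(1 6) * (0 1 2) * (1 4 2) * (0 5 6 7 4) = (1 7 4 2 5 6) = [0, 7, 5, 3, 2, 6, 1, 4]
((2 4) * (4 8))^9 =(8)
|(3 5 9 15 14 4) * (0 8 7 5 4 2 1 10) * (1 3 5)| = |(0 8 7 1 10)(2 3 4 5 9 15 14)| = 35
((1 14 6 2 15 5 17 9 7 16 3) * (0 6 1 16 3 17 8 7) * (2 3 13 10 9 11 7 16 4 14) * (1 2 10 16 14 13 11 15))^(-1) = ((0 6 3 4 13 16 17 15 5 8 14 2 1 10 9)(7 11))^(-1) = (0 9 10 1 2 14 8 5 15 17 16 13 4 3 6)(7 11)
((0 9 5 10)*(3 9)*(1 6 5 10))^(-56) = (10)(1 6 5)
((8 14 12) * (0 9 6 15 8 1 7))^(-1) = (0 7 1 12 14 8 15 6 9)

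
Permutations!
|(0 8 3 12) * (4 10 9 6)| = |(0 8 3 12)(4 10 9 6)| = 4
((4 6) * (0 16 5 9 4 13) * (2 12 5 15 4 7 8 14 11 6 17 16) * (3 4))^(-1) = ((0 2 12 5 9 7 8 14 11 6 13)(3 4 17 16 15))^(-1) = (0 13 6 11 14 8 7 9 5 12 2)(3 15 16 17 4)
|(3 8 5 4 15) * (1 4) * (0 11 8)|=8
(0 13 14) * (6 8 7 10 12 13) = (0 6 8 7 10 12 13 14) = [6, 1, 2, 3, 4, 5, 8, 10, 7, 9, 12, 11, 13, 14, 0]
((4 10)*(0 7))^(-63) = (0 7)(4 10)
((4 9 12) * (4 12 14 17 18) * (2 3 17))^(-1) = ((2 3 17 18 4 9 14))^(-1) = (2 14 9 4 18 17 3)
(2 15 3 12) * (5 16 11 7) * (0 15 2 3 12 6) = (0 15 12 3 6)(5 16 11 7) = [15, 1, 2, 6, 4, 16, 0, 5, 8, 9, 10, 7, 3, 13, 14, 12, 11]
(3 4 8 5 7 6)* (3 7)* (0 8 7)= (0 8 5 3 4 7 6)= [8, 1, 2, 4, 7, 3, 0, 6, 5]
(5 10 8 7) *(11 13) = (5 10 8 7)(11 13) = [0, 1, 2, 3, 4, 10, 6, 5, 7, 9, 8, 13, 12, 11]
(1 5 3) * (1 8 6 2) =(1 5 3 8 6 2) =[0, 5, 1, 8, 4, 3, 2, 7, 6]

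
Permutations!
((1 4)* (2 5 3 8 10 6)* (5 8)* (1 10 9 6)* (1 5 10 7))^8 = (1 7 4)(3 5 10)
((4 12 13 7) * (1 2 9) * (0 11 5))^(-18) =((0 11 5)(1 2 9)(4 12 13 7))^(-18) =(4 13)(7 12)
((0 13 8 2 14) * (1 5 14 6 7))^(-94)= ((0 13 8 2 6 7 1 5 14))^(-94)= (0 7 13 1 8 5 2 14 6)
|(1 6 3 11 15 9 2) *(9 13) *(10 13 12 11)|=|(1 6 3 10 13 9 2)(11 15 12)|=21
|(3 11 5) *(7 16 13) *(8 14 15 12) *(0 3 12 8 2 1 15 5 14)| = 30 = |(0 3 11 14 5 12 2 1 15 8)(7 16 13)|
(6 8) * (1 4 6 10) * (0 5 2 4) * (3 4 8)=[5, 0, 8, 4, 6, 2, 3, 7, 10, 9, 1]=(0 5 2 8 10 1)(3 4 6)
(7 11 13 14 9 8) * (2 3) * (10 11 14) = (2 3)(7 14 9 8)(10 11 13) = [0, 1, 3, 2, 4, 5, 6, 14, 7, 8, 11, 13, 12, 10, 9]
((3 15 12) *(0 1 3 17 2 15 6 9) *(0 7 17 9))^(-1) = ((0 1 3 6)(2 15 12 9 7 17))^(-1) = (0 6 3 1)(2 17 7 9 12 15)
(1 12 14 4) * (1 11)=[0, 12, 2, 3, 11, 5, 6, 7, 8, 9, 10, 1, 14, 13, 4]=(1 12 14 4 11)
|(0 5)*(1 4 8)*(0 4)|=5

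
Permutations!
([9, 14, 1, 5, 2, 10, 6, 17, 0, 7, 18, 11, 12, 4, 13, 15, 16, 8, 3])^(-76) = [8, 2, 4, 3, 13, 5, 6, 9, 17, 0, 10, 11, 12, 14, 1, 15, 16, 7, 18]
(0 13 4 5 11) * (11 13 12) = (0 12 11)(4 5 13) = [12, 1, 2, 3, 5, 13, 6, 7, 8, 9, 10, 0, 11, 4]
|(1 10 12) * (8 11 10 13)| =|(1 13 8 11 10 12)| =6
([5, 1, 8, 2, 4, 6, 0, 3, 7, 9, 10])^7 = (10)(0 5 6)(2 3 7 8)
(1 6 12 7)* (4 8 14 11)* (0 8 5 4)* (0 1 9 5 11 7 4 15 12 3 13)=(0 8 14 7 9 5 15 12 4 11 1 6 3 13)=[8, 6, 2, 13, 11, 15, 3, 9, 14, 5, 10, 1, 4, 0, 7, 12]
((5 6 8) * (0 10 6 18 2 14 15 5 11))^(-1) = (0 11 8 6 10)(2 18 5 15 14)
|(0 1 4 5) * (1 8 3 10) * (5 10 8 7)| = |(0 7 5)(1 4 10)(3 8)| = 6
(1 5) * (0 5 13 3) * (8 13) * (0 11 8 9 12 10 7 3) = (0 5 1 9 12 10 7 3 11 8 13) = [5, 9, 2, 11, 4, 1, 6, 3, 13, 12, 7, 8, 10, 0]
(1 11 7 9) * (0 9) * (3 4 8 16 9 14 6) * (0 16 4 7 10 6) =[14, 11, 2, 7, 8, 5, 3, 16, 4, 1, 6, 10, 12, 13, 0, 15, 9] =(0 14)(1 11 10 6 3 7 16 9)(4 8)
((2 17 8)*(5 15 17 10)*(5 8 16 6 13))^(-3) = (5 16)(6 15)(13 17)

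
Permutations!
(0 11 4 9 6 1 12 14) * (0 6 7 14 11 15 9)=(0 15 9 7 14 6 1 12 11 4)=[15, 12, 2, 3, 0, 5, 1, 14, 8, 7, 10, 4, 11, 13, 6, 9]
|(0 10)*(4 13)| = 2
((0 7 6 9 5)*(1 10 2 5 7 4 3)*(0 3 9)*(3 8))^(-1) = ((0 4 9 7 6)(1 10 2 5 8 3))^(-1) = (0 6 7 9 4)(1 3 8 5 2 10)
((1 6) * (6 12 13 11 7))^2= (1 13 7)(6 12 11)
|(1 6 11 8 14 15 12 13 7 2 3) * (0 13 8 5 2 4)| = 12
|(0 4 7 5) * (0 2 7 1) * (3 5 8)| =|(0 4 1)(2 7 8 3 5)| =15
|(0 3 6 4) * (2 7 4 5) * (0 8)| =|(0 3 6 5 2 7 4 8)| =8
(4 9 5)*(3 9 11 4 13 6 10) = (3 9 5 13 6 10)(4 11) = [0, 1, 2, 9, 11, 13, 10, 7, 8, 5, 3, 4, 12, 6]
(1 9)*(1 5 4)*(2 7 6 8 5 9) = (9)(1 2 7 6 8 5 4) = [0, 2, 7, 3, 1, 4, 8, 6, 5, 9]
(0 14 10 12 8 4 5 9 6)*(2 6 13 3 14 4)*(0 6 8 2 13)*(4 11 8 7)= (0 11 8 13 3 14 10 12 2 7 4 5 9)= [11, 1, 7, 14, 5, 9, 6, 4, 13, 0, 12, 8, 2, 3, 10]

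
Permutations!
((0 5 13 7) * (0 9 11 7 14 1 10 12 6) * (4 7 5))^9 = (0 10 13 9)(1 5 7 6)(4 12 14 11)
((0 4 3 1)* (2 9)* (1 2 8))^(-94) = (0 9 4 8 3 1 2)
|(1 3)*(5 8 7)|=|(1 3)(5 8 7)|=6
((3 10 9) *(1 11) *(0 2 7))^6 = ((0 2 7)(1 11)(3 10 9))^6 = (11)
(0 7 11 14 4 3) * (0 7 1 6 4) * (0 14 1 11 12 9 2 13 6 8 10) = [11, 8, 13, 7, 3, 5, 4, 12, 10, 2, 0, 1, 9, 6, 14] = (14)(0 11 1 8 10)(2 13 6 4 3 7 12 9)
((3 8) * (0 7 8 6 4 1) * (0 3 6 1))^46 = ((0 7 8 6 4)(1 3))^46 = (0 7 8 6 4)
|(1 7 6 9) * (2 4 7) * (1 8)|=7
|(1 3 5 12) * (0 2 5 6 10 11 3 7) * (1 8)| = 28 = |(0 2 5 12 8 1 7)(3 6 10 11)|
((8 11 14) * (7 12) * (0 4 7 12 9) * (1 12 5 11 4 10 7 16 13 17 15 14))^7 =(17)(0 9 7 10)(1 11 5 12)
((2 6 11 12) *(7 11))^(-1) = ((2 6 7 11 12))^(-1) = (2 12 11 7 6)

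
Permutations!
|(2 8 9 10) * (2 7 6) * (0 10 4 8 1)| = 6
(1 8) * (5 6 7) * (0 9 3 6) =(0 9 3 6 7 5)(1 8) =[9, 8, 2, 6, 4, 0, 7, 5, 1, 3]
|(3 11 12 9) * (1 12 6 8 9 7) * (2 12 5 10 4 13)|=40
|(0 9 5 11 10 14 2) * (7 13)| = |(0 9 5 11 10 14 2)(7 13)| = 14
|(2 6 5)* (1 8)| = 6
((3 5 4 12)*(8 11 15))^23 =((3 5 4 12)(8 11 15))^23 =(3 12 4 5)(8 15 11)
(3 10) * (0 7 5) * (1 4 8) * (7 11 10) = [11, 4, 2, 7, 8, 0, 6, 5, 1, 9, 3, 10] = (0 11 10 3 7 5)(1 4 8)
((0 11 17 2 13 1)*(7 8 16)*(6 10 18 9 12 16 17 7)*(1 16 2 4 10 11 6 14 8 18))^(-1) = ((0 6 11 7 18 9 12 2 13 16 14 8 17 4 10 1))^(-1) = (0 1 10 4 17 8 14 16 13 2 12 9 18 7 11 6)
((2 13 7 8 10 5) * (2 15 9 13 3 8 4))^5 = (2 15)(3 9)(4 5)(7 10)(8 13)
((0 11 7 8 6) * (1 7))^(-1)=((0 11 1 7 8 6))^(-1)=(0 6 8 7 1 11)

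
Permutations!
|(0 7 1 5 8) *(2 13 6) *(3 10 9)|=15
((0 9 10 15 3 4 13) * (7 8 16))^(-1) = (0 13 4 3 15 10 9)(7 16 8)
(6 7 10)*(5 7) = (5 7 10 6) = [0, 1, 2, 3, 4, 7, 5, 10, 8, 9, 6]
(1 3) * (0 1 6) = [1, 3, 2, 6, 4, 5, 0] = (0 1 3 6)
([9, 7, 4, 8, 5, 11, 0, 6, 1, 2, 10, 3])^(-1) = (0 6 7 1 8 3 11 5 4 2 9)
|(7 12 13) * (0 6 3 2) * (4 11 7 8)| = |(0 6 3 2)(4 11 7 12 13 8)| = 12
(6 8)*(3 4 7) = (3 4 7)(6 8) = [0, 1, 2, 4, 7, 5, 8, 3, 6]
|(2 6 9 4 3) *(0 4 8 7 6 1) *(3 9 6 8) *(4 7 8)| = 7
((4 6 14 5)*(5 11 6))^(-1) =(4 5)(6 11 14)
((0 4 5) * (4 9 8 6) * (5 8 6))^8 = (0 6 8)(4 5 9)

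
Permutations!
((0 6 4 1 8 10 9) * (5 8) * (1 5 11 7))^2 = (0 4 8 9 6 5 10)(1 7 11)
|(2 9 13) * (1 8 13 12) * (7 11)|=|(1 8 13 2 9 12)(7 11)|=6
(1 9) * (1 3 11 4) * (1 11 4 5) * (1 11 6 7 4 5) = (1 9 3 5 11)(4 6 7) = [0, 9, 2, 5, 6, 11, 7, 4, 8, 3, 10, 1]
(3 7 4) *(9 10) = [0, 1, 2, 7, 3, 5, 6, 4, 8, 10, 9] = (3 7 4)(9 10)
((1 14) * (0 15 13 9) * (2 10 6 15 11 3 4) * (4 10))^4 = (0 6)(3 13)(9 10)(11 15)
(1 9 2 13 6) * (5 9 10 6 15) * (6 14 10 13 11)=(1 13 15 5 9 2 11 6)(10 14)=[0, 13, 11, 3, 4, 9, 1, 7, 8, 2, 14, 6, 12, 15, 10, 5]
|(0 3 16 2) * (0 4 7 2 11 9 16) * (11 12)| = |(0 3)(2 4 7)(9 16 12 11)| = 12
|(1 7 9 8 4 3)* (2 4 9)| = 10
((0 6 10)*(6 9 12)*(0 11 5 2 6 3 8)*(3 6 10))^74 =((0 9 12 6 3 8)(2 10 11 5))^74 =(0 12 3)(2 11)(5 10)(6 8 9)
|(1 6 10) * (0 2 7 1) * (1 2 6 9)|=6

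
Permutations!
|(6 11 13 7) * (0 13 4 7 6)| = 6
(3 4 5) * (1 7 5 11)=(1 7 5 3 4 11)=[0, 7, 2, 4, 11, 3, 6, 5, 8, 9, 10, 1]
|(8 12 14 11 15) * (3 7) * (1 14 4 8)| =12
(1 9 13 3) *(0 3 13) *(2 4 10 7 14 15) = (0 3 1 9)(2 4 10 7 14 15) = [3, 9, 4, 1, 10, 5, 6, 14, 8, 0, 7, 11, 12, 13, 15, 2]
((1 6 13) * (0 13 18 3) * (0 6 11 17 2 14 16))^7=(0 16 14 2 17 11 1 13)(3 6 18)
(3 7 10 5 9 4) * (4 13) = [0, 1, 2, 7, 3, 9, 6, 10, 8, 13, 5, 11, 12, 4] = (3 7 10 5 9 13 4)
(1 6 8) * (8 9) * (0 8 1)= (0 8)(1 6 9)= [8, 6, 2, 3, 4, 5, 9, 7, 0, 1]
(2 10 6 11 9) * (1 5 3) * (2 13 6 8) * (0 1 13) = (0 1 5 3 13 6 11 9)(2 10 8) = [1, 5, 10, 13, 4, 3, 11, 7, 2, 0, 8, 9, 12, 6]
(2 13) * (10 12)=(2 13)(10 12)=[0, 1, 13, 3, 4, 5, 6, 7, 8, 9, 12, 11, 10, 2]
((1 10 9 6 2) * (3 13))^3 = (1 6 10 2 9)(3 13)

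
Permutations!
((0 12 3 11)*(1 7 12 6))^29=((0 6 1 7 12 3 11))^29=(0 6 1 7 12 3 11)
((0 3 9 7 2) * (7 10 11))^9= ((0 3 9 10 11 7 2))^9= (0 9 11 2 3 10 7)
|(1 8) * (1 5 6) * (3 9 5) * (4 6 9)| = 10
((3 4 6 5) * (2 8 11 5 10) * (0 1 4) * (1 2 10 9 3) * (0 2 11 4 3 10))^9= ((0 11 5 1 3 2 8 4 6 9 10))^9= (0 9 4 2 1 11 10 6 8 3 5)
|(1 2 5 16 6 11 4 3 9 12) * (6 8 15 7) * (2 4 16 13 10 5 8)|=|(1 4 3 9 12)(2 8 15 7 6 11 16)(5 13 10)|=105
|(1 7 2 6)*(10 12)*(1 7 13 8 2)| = |(1 13 8 2 6 7)(10 12)| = 6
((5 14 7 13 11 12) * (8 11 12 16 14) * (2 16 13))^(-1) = ((2 16 14 7)(5 8 11 13 12))^(-1) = (2 7 14 16)(5 12 13 11 8)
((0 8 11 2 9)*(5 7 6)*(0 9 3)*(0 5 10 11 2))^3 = (0 3 6)(2 7 11)(5 10 8)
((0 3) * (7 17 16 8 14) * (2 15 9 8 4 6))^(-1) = (0 3)(2 6 4 16 17 7 14 8 9 15)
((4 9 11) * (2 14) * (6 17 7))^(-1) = (2 14)(4 11 9)(6 7 17)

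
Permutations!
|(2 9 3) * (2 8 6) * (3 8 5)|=4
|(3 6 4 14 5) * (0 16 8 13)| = |(0 16 8 13)(3 6 4 14 5)| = 20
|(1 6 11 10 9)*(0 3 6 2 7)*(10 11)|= 8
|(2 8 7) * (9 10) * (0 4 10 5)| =|(0 4 10 9 5)(2 8 7)| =15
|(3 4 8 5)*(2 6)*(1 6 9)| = |(1 6 2 9)(3 4 8 5)| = 4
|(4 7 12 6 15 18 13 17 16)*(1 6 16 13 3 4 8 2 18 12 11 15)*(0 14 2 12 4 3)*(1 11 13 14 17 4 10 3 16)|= |(0 17 14 2 18)(1 6 11 15 10 3 16 8 12)(4 7 13)|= 45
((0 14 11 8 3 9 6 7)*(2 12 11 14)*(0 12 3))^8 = (14)(0 8 11 12 7 6 9 3 2)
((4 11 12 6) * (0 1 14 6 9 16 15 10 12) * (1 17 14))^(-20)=(0 4 14)(6 17 11)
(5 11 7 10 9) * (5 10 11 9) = (5 9 10)(7 11) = [0, 1, 2, 3, 4, 9, 6, 11, 8, 10, 5, 7]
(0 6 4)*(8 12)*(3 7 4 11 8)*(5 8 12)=(0 6 11 12 3 7 4)(5 8)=[6, 1, 2, 7, 0, 8, 11, 4, 5, 9, 10, 12, 3]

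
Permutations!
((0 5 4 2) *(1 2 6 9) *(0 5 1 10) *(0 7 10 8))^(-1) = ((0 1 2 5 4 6 9 8)(7 10))^(-1) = (0 8 9 6 4 5 2 1)(7 10)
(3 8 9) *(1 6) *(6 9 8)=(1 9 3 6)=[0, 9, 2, 6, 4, 5, 1, 7, 8, 3]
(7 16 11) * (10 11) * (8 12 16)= (7 8 12 16 10 11)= [0, 1, 2, 3, 4, 5, 6, 8, 12, 9, 11, 7, 16, 13, 14, 15, 10]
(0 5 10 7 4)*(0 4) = (0 5 10 7) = [5, 1, 2, 3, 4, 10, 6, 0, 8, 9, 7]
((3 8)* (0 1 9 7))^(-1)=((0 1 9 7)(3 8))^(-1)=(0 7 9 1)(3 8)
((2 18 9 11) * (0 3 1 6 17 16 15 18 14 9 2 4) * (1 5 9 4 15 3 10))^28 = (0 14 18 11 5 16 6 10 4 2 15 9 3 17 1)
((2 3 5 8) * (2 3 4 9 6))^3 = (2 6 9 4)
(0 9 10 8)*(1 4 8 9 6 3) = (0 6 3 1 4 8)(9 10) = [6, 4, 2, 1, 8, 5, 3, 7, 0, 10, 9]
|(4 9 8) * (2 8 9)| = 3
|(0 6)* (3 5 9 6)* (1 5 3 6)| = 6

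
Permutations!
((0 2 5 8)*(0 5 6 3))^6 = (8)(0 6)(2 3)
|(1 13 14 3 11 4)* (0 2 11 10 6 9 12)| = 12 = |(0 2 11 4 1 13 14 3 10 6 9 12)|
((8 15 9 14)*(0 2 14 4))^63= (15)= ((0 2 14 8 15 9 4))^63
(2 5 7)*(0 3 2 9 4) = [3, 1, 5, 2, 0, 7, 6, 9, 8, 4] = (0 3 2 5 7 9 4)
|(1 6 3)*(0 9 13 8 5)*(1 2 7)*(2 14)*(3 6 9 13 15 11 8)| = |(0 13 3 14 2 7 1 9 15 11 8 5)| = 12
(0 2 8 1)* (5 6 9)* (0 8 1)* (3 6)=(0 2 1 8)(3 6 9 5)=[2, 8, 1, 6, 4, 3, 9, 7, 0, 5]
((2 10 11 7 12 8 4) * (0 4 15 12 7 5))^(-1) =((0 4 2 10 11 5)(8 15 12))^(-1) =(0 5 11 10 2 4)(8 12 15)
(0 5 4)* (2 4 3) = (0 5 3 2 4) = [5, 1, 4, 2, 0, 3]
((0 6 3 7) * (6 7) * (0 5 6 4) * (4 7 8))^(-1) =((0 8 4)(3 7 5 6))^(-1) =(0 4 8)(3 6 5 7)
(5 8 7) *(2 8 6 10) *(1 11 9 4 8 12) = (1 11 9 4 8 7 5 6 10 2 12) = [0, 11, 12, 3, 8, 6, 10, 5, 7, 4, 2, 9, 1]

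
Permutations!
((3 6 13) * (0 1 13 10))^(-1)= (0 10 6 3 13 1)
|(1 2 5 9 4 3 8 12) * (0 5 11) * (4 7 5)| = 24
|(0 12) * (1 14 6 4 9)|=|(0 12)(1 14 6 4 9)|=10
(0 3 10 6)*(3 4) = (0 4 3 10 6) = [4, 1, 2, 10, 3, 5, 0, 7, 8, 9, 6]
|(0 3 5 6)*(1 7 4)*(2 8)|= 12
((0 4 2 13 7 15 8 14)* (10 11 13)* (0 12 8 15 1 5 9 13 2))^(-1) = ((15)(0 4)(1 5 9 13 7)(2 10 11)(8 14 12))^(-1) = (15)(0 4)(1 7 13 9 5)(2 11 10)(8 12 14)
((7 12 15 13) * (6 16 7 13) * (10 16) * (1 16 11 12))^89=((1 16 7)(6 10 11 12 15))^89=(1 7 16)(6 15 12 11 10)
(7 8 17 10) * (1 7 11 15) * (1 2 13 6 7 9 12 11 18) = [0, 9, 13, 3, 4, 5, 7, 8, 17, 12, 18, 15, 11, 6, 14, 2, 16, 10, 1] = (1 9 12 11 15 2 13 6 7 8 17 10 18)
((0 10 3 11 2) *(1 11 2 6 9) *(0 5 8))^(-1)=(0 8 5 2 3 10)(1 9 6 11)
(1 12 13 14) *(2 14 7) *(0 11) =[11, 12, 14, 3, 4, 5, 6, 2, 8, 9, 10, 0, 13, 7, 1] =(0 11)(1 12 13 7 2 14)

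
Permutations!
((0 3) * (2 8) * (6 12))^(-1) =(0 3)(2 8)(6 12)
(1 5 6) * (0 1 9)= (0 1 5 6 9)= [1, 5, 2, 3, 4, 6, 9, 7, 8, 0]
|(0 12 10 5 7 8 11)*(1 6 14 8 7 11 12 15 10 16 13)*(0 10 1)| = 9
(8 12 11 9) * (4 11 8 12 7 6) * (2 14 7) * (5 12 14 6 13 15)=(2 6 4 11 9 14 7 13 15 5 12 8)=[0, 1, 6, 3, 11, 12, 4, 13, 2, 14, 10, 9, 8, 15, 7, 5]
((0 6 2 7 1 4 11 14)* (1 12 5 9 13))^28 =(0 12 1)(2 9 11)(4 6 5)(7 13 14)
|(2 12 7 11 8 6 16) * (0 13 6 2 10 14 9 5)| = 40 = |(0 13 6 16 10 14 9 5)(2 12 7 11 8)|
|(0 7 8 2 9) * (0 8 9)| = |(0 7 9 8 2)| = 5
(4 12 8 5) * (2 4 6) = (2 4 12 8 5 6) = [0, 1, 4, 3, 12, 6, 2, 7, 5, 9, 10, 11, 8]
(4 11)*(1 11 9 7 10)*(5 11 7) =(1 7 10)(4 9 5 11) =[0, 7, 2, 3, 9, 11, 6, 10, 8, 5, 1, 4]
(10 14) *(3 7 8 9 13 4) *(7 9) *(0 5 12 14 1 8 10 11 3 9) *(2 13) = (0 5 12 14 11 3)(1 8 7 10)(2 13 4 9) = [5, 8, 13, 0, 9, 12, 6, 10, 7, 2, 1, 3, 14, 4, 11]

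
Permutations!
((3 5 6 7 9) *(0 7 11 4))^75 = (0 3 11 7 5 4 9 6)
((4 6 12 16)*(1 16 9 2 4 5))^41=(1 5 16)(2 4 6 12 9)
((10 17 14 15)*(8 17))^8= ((8 17 14 15 10))^8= (8 15 17 10 14)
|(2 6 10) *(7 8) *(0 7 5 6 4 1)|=9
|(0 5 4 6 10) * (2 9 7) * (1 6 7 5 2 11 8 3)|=12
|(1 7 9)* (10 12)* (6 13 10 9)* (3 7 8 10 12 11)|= |(1 8 10 11 3 7 6 13 12 9)|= 10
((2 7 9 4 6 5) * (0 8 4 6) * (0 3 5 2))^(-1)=((0 8 4 3 5)(2 7 9 6))^(-1)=(0 5 3 4 8)(2 6 9 7)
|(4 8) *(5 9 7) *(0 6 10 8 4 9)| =|(0 6 10 8 9 7 5)| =7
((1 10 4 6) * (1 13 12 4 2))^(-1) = (1 2 10)(4 12 13 6)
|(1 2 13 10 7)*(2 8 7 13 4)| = |(1 8 7)(2 4)(10 13)| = 6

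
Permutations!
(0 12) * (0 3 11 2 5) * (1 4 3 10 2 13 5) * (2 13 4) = [12, 2, 1, 11, 3, 0, 6, 7, 8, 9, 13, 4, 10, 5] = (0 12 10 13 5)(1 2)(3 11 4)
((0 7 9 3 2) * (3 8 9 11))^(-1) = ((0 7 11 3 2)(8 9))^(-1) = (0 2 3 11 7)(8 9)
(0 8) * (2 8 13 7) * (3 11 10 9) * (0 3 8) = (0 13 7 2)(3 11 10 9 8) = [13, 1, 0, 11, 4, 5, 6, 2, 3, 8, 9, 10, 12, 7]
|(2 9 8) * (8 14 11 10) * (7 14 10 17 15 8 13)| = |(2 9 10 13 7 14 11 17 15 8)| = 10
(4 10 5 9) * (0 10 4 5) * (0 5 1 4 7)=[10, 4, 2, 3, 7, 9, 6, 0, 8, 1, 5]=(0 10 5 9 1 4 7)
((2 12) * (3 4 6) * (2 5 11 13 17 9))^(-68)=(2 5 13 9 12 11 17)(3 4 6)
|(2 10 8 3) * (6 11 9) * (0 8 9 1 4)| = 10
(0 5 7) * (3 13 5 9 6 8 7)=[9, 1, 2, 13, 4, 3, 8, 0, 7, 6, 10, 11, 12, 5]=(0 9 6 8 7)(3 13 5)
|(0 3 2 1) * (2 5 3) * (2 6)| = 4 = |(0 6 2 1)(3 5)|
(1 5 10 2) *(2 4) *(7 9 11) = (1 5 10 4 2)(7 9 11) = [0, 5, 1, 3, 2, 10, 6, 9, 8, 11, 4, 7]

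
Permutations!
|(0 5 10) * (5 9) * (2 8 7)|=12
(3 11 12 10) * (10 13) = (3 11 12 13 10) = [0, 1, 2, 11, 4, 5, 6, 7, 8, 9, 3, 12, 13, 10]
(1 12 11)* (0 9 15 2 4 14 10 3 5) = (0 9 15 2 4 14 10 3 5)(1 12 11) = [9, 12, 4, 5, 14, 0, 6, 7, 8, 15, 3, 1, 11, 13, 10, 2]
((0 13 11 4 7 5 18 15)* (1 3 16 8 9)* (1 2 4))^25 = ((0 13 11 1 3 16 8 9 2 4 7 5 18 15))^25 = (0 5 2 16 11 15 7 9 3 13 18 4 8 1)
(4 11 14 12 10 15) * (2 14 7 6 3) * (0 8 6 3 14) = (0 8 6 14 12 10 15 4 11 7 3 2) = [8, 1, 0, 2, 11, 5, 14, 3, 6, 9, 15, 7, 10, 13, 12, 4]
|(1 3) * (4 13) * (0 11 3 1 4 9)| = 6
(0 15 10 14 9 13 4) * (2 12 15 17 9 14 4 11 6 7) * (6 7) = (0 17 9 13 11 7 2 12 15 10 4) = [17, 1, 12, 3, 0, 5, 6, 2, 8, 13, 4, 7, 15, 11, 14, 10, 16, 9]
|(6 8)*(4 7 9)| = 6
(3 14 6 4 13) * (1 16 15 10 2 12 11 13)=[0, 16, 12, 14, 1, 5, 4, 7, 8, 9, 2, 13, 11, 3, 6, 10, 15]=(1 16 15 10 2 12 11 13 3 14 6 4)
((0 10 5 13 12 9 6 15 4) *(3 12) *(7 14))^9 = ((0 10 5 13 3 12 9 6 15 4)(7 14))^9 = (0 4 15 6 9 12 3 13 5 10)(7 14)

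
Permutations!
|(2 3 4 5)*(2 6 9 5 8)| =12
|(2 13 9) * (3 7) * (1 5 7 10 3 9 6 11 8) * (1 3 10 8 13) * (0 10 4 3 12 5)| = |(0 10 4 3 8 12 5 7 9 2 1)(6 11 13)| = 33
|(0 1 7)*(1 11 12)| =|(0 11 12 1 7)| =5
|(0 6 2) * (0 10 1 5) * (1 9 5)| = |(0 6 2 10 9 5)| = 6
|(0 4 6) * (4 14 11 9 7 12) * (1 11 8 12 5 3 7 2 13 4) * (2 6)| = |(0 14 8 12 1 11 9 6)(2 13 4)(3 7 5)| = 24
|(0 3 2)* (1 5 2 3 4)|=5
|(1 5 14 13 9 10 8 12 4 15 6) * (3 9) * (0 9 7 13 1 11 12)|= 60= |(0 9 10 8)(1 5 14)(3 7 13)(4 15 6 11 12)|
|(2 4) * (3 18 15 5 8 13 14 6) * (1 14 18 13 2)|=11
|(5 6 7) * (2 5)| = |(2 5 6 7)| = 4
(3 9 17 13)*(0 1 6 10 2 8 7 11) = (0 1 6 10 2 8 7 11)(3 9 17 13) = [1, 6, 8, 9, 4, 5, 10, 11, 7, 17, 2, 0, 12, 3, 14, 15, 16, 13]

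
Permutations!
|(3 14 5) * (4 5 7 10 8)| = 7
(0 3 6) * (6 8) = (0 3 8 6) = [3, 1, 2, 8, 4, 5, 0, 7, 6]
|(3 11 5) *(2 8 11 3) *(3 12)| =4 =|(2 8 11 5)(3 12)|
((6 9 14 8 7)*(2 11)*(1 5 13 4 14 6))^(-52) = (1 14 5 8 13 7 4)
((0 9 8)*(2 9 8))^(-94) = (9)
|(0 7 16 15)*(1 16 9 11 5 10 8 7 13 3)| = 6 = |(0 13 3 1 16 15)(5 10 8 7 9 11)|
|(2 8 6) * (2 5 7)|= |(2 8 6 5 7)|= 5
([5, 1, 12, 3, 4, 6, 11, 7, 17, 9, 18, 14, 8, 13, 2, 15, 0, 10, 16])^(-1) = [16, 1, 14, 3, 4, 0, 5, 7, 12, 9, 17, 6, 2, 13, 11, 15, 18, 8, 10]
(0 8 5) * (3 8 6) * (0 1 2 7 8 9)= (0 6 3 9)(1 2 7 8 5)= [6, 2, 7, 9, 4, 1, 3, 8, 5, 0]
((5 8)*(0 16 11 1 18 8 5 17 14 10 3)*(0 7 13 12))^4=((0 16 11 1 18 8 17 14 10 3 7 13 12))^4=(0 18 10 12 1 14 13 11 17 7 16 8 3)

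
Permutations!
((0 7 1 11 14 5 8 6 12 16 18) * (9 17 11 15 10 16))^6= (0 18 16 10 15 1 7)(5 11 9 6)(8 14 17 12)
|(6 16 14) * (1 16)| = |(1 16 14 6)| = 4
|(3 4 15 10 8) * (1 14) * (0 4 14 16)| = 9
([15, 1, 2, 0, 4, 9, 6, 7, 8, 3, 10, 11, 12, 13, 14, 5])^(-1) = (0 3 9 5 15)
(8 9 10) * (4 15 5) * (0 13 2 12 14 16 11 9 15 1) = (0 13 2 12 14 16 11 9 10 8 15 5 4 1) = [13, 0, 12, 3, 1, 4, 6, 7, 15, 10, 8, 9, 14, 2, 16, 5, 11]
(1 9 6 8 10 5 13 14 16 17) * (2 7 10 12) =(1 9 6 8 12 2 7 10 5 13 14 16 17) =[0, 9, 7, 3, 4, 13, 8, 10, 12, 6, 5, 11, 2, 14, 16, 15, 17, 1]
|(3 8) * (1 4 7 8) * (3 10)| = |(1 4 7 8 10 3)| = 6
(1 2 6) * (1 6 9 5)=[0, 2, 9, 3, 4, 1, 6, 7, 8, 5]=(1 2 9 5)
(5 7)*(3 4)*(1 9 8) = (1 9 8)(3 4)(5 7) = [0, 9, 2, 4, 3, 7, 6, 5, 1, 8]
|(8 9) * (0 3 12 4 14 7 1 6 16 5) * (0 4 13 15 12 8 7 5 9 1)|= |(0 3 8 1 6 16 9 7)(4 14 5)(12 13 15)|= 24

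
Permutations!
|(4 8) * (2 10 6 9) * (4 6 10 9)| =|(10)(2 9)(4 8 6)| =6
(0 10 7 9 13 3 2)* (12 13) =(0 10 7 9 12 13 3 2) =[10, 1, 0, 2, 4, 5, 6, 9, 8, 12, 7, 11, 13, 3]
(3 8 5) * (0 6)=(0 6)(3 8 5)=[6, 1, 2, 8, 4, 3, 0, 7, 5]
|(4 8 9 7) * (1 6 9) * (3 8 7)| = 10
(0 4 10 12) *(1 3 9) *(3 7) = (0 4 10 12)(1 7 3 9) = [4, 7, 2, 9, 10, 5, 6, 3, 8, 1, 12, 11, 0]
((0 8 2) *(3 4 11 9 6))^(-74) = ((0 8 2)(3 4 11 9 6))^(-74) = (0 8 2)(3 4 11 9 6)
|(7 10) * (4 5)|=2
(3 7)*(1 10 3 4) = [0, 10, 2, 7, 1, 5, 6, 4, 8, 9, 3] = (1 10 3 7 4)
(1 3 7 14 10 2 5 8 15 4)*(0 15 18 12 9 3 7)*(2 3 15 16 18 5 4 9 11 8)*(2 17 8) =(0 16 18 12 11 2 4 1 7 14 10 3)(5 17 8)(9 15) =[16, 7, 4, 0, 1, 17, 6, 14, 5, 15, 3, 2, 11, 13, 10, 9, 18, 8, 12]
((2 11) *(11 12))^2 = ((2 12 11))^2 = (2 11 12)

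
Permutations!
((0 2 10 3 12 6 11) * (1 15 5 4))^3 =(0 3 11 10 6 2 12)(1 4 5 15)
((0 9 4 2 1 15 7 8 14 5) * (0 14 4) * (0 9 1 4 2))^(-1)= (0 4 2 8 7 15 1)(5 14)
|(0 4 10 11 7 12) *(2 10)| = 7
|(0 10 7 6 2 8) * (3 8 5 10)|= |(0 3 8)(2 5 10 7 6)|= 15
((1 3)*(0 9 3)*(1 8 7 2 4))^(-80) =(9)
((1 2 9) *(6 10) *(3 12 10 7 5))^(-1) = ((1 2 9)(3 12 10 6 7 5))^(-1) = (1 9 2)(3 5 7 6 10 12)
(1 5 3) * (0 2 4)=(0 2 4)(1 5 3)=[2, 5, 4, 1, 0, 3]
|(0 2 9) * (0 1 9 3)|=|(0 2 3)(1 9)|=6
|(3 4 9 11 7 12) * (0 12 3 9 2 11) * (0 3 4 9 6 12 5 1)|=12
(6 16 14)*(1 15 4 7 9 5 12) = (1 15 4 7 9 5 12)(6 16 14) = [0, 15, 2, 3, 7, 12, 16, 9, 8, 5, 10, 11, 1, 13, 6, 4, 14]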